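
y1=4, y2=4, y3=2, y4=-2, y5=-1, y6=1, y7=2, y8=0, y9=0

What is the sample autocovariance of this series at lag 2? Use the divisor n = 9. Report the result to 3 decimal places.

-1.188

Mean ȳ = (4 + 4 + 2 − 2 − 1 + 1 + 2 + 0 + 0)/9 = 1.1111
Σ_{t=1}^{7}(y_t−ȳ)(y_{t+2}−ȳ) = -10.6914
γ_2 = -10.6914 / 9 = -1.188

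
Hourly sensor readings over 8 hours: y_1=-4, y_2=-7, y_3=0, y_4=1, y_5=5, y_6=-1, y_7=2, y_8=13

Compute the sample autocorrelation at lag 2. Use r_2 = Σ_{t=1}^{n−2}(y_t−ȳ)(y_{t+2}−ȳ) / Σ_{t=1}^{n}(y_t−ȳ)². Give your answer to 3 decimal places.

Mean ȳ = (-4 − 7 + 0 + 1 + 5 − 1 + 2 + 13)/8 = 1.1250
Deviations from mean: -5.1250, -8.1250, -1.1250, -0.1250, 3.8750, -2.1250, 0.8750, 11.8750
Σ(y_t−ȳ)(y_{t+2}−ȳ) = (5.7656) + (1.0156) + (-4.3594) + (0.2656) + (3.3906) + (-25.2344) = -19.1563
Denominator Σ(y_t−ȳ)² = 254.8750
r_2 = -19.1563 / 254.8750 = -0.075

-0.075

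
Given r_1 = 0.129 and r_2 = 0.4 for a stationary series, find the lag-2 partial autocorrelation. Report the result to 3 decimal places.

φ_{22} = (r_2 − r_1²) / (1 − r_1²)
r_1² = (0.129)² = 0.016641
Numerator = 0.4 − 0.0166 = 0.3834; denominator = 1 − 0.0166 = 0.9834
φ_{22} = 0.3834 / 0.9834 = 0.390

0.390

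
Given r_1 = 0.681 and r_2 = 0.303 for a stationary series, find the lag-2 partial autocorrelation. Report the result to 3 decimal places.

φ_{22} = (r_2 − r_1²) / (1 − r_1²)
r_1² = (0.681)² = 0.463761
Numerator = 0.303 − 0.4638 = -0.1608; denominator = 1 − 0.4638 = 0.5362
φ_{22} = -0.1608 / 0.5362 = -0.300

-0.300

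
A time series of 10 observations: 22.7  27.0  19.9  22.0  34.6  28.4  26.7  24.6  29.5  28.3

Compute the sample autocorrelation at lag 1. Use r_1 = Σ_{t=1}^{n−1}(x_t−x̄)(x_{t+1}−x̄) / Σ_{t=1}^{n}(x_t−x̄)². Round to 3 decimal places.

Mean x̄ = (22.7 + 27.0 + 19.9 + 22.0 + 34.6 + 28.4 + 26.7 + 24.6 + 29.5 + 28.3)/10 = 26.3700
Numerator Σ_{t=1}^{9}(x_t−x̄)(x_{t+1}−x̄) = 3.2141
Denominator Σ(x_t−x̄)² = 163.4410
r_1 = 3.2141 / 163.4410 = 0.020

0.020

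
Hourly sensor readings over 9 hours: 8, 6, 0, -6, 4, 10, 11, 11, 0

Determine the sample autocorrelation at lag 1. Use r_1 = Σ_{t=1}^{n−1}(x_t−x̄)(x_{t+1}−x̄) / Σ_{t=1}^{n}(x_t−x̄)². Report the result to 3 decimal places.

Mean x̄ = (8 + 6 + 0 − 6 + 4 + 10 + 11 + 11 + 0)/9 = 4.8889
Numerator Σ_{t=1}^{8}(x_t−x̄)(x_{t+1}−x̄) = 95.0988
Denominator Σ(x_t−x̄)² = 278.8889
r_1 = 95.0988 / 278.8889 = 0.341

0.341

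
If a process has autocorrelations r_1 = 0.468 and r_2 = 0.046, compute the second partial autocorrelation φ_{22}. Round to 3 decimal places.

φ_{22} = (r_2 − r_1²) / (1 − r_1²)
r_1² = (0.468)² = 0.219024
Numerator = 0.046 − 0.2190 = -0.1730; denominator = 1 − 0.2190 = 0.7810
φ_{22} = -0.1730 / 0.7810 = -0.222

-0.222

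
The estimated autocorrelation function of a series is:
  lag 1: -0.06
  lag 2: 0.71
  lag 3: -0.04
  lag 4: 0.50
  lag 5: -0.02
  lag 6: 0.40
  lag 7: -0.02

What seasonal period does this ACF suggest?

2

The largest autocorrelation is r_2 = 0.71, with weaker echoes at lags 4 (0.50) and 6 (0.40); the remaining lags stay at or below -0.02.
The dominant spike at lag 2 indicates a seasonal period of 2.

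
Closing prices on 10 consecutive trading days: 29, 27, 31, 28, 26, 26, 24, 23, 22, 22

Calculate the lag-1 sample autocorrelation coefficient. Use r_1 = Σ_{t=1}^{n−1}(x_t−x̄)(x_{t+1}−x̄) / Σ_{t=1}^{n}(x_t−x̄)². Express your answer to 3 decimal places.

0.619

Mean x̄ = (29 + 27 + 31 + 28 + 26 + 26 + 24 + 23 + 22 + 22)/10 = 25.8000
Numerator Σ_{t=1}^{9}(x_t−x̄)(x_{t+1}−x̄) = 51.7600
Denominator Σ(x_t−x̄)² = 83.6000
r_1 = 51.7600 / 83.6000 = 0.619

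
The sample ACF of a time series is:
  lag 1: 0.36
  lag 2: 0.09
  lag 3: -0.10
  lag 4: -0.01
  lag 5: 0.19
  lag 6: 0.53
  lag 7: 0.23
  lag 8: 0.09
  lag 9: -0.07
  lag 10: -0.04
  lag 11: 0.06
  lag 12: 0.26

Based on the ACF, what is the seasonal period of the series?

The largest autocorrelation is r_6 = 0.53; the remaining lags stay at or below 0.36. The elevated value at lag 1 (0.36), dropping to 0.09 at lag 2, reflects decaying short-term dependence rather than seasonality.
The dominant spike at lag 6 indicates a seasonal period of 6.

6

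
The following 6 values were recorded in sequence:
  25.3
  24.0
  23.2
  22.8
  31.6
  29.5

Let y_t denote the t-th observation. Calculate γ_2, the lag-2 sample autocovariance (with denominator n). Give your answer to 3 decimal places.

-3.021

Mean ȳ = (25.3 + 24.0 + 23.2 + 22.8 + 31.6 + 29.5)/6 = 26.0667
Deviations: -0.7667, -2.0667, -2.8667, -3.2667, 5.5333, 3.4333
Σ_{t=1}^{4}(y_t−ȳ)(y_{t+2}−ȳ) = -18.1289
γ_2 = -18.1289 / 6 = -3.021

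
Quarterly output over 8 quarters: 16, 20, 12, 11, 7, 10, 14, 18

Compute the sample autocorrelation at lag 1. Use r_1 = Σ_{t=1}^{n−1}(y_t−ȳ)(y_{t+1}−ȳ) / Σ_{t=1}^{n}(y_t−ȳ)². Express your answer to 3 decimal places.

0.377

Mean ȳ = (16 + 20 + 12 + 11 + 7 + 10 + 14 + 18)/8 = 13.5000
Deviations from mean: 2.5000, 6.5000, -1.5000, -2.5000, -6.5000, -3.5000, 0.5000, 4.5000
Σ(y_t−ȳ)(y_{t+1}−ȳ) = (16.2500) + (-9.7500) + (3.7500) + (16.2500) + (22.7500) + (-1.7500) + (2.2500) = 49.7500
Denominator Σ(y_t−ȳ)² = 132.0000
r_1 = 49.7500 / 132.0000 = 0.377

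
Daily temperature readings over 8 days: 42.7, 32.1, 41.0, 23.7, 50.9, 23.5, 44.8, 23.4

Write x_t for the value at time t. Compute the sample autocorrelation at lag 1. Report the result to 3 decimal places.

Mean x̄ = (42.7 + 32.1 + 41.0 + 23.7 + 50.9 + 23.5 + 44.8 + 23.4)/8 = 35.2625
Σ(x_t−x̄)(x_{t+1}−x̄) = (-23.5211) + (-18.1448) + (-66.3398) + (-180.8086) + (-183.9361) + (-112.1848) + (-113.1386) = -698.0739
Denominator Σ(x_t−x̄)² = 846.4988
r_1 = -698.0739 / 846.4988 = -0.825

-0.825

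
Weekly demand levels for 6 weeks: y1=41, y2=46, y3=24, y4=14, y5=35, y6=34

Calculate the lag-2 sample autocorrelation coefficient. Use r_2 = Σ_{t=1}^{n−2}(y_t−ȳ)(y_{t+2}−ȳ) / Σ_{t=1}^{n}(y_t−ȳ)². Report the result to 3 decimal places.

Mean ȳ = (41 + 46 + 24 + 14 + 35 + 34)/6 = 32.3333
Deviations from mean: 8.6667, 13.6667, -8.3333, -18.3333, 2.6667, 1.6667
Numerator Σ_{t=1}^{4}(y_t−ȳ)(y_{t+2}−ȳ) = -375.5556
Denominator Σ(y_t−ȳ)² = 677.3333
r_2 = -375.5556 / 677.3333 = -0.554

-0.554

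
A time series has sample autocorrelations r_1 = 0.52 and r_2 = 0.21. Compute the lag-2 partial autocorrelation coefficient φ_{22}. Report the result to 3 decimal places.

-0.083

φ_{22} = (r_2 − r_1²) / (1 − r_1²)
r_1² = (0.52)² = 0.2704
Numerator = 0.21 − 0.2704 = -0.0604; denominator = 1 − 0.2704 = 0.7296
φ_{22} = -0.0604 / 0.7296 = -0.083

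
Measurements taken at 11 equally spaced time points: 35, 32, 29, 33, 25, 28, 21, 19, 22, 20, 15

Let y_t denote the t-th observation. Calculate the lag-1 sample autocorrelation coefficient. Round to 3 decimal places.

0.529

Mean ȳ = (35 + 32 + 29 + 33 + 25 + 28 + 21 + 19 + 22 + 20 + 15)/11 = 25.3636
Numerator Σ_{t=1}^{10}(y_t−ȳ)(y_{t+1}−ȳ) = 223.4132
Denominator Σ(y_t−ȳ)² = 422.5455
r_1 = 223.4132 / 422.5455 = 0.529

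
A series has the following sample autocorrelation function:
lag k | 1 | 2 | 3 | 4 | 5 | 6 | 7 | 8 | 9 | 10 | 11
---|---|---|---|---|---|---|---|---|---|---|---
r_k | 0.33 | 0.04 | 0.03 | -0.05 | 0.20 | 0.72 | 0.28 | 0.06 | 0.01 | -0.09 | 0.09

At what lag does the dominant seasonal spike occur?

6

The largest autocorrelation is r_6 = 0.72; the remaining lags stay at or below 0.33. The elevated value at lag 1 (0.33), dropping to 0.04 at lag 2, reflects decaying short-term dependence rather than seasonality.
The dominant spike at lag 6 indicates a seasonal period of 6.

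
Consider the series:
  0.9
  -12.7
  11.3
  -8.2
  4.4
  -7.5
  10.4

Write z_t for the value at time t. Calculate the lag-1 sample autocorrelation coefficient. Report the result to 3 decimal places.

-0.735

Mean z̄ = (0.9 − 12.7 + 11.3 − 8.2 + 4.4 − 7.5 + 10.4)/7 = -0.2000
Deviations from mean: 1.1000, -12.5000, 11.5000, -8.0000, 4.6000, -7.3000, 10.6000
Σ(z_t−z̄)(z_{t+1}−z̄) = (-13.7500) + (-143.7500) + (-92.0000) + (-36.8000) + (-33.5800) + (-77.3800) = -397.2600
Denominator Σ(z_t−z̄)² = 540.5200
r_1 = -397.2600 / 540.5200 = -0.735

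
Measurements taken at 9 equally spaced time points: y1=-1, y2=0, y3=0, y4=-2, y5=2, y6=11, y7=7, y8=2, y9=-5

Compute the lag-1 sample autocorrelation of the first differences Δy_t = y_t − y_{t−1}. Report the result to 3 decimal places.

First differences Δy: 1, 0, -2, 4, 9, -4, -5, -7
Mean of differences = -0.5000
Numerator Σ(Δy_t−Δȳ)(Δy_{t+1}−Δȳ) = 47.7500
Denominator Σ(Δy_t−Δȳ)² = 190.0000
r_1(Δy) = 47.7500 / 190.0000 = 0.251

0.251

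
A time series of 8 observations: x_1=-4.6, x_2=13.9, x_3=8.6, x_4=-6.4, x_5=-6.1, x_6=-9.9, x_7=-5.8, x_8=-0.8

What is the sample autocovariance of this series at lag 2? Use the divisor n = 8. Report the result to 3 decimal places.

Mean x̄ = (-4.6 + 13.9 + 8.6 − 6.4 − 6.1 − 9.9 − 5.8 − 0.8)/8 = -1.3875
Σ_{t=1}^{6}(x_t−x̄)(x_{t+2}−x̄) = -97.3178
γ_2 = -97.3178 / 8 = -12.165

-12.165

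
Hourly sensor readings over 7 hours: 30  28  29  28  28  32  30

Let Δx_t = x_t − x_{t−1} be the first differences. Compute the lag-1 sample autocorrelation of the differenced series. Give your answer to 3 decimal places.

First differences Δx: -2, 1, -1, 0, 4, -2
Mean of differences = 0.0000
Numerator Σ(Δx_t−Δx̄)(Δx_{t+1}−Δx̄) = -11.0000
Denominator Σ(Δx_t−Δx̄)² = 26.0000
r_1(Δx) = -11.0000 / 26.0000 = -0.423

-0.423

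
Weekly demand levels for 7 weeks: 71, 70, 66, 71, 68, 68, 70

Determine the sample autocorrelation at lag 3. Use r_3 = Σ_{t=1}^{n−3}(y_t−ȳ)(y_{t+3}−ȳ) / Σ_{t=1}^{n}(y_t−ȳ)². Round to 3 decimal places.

0.367

Mean ȳ = (71 + 70 + 66 + 71 + 68 + 68 + 70)/7 = 69.1429
Numerator Σ_{t=1}^{4}(y_t−ȳ)(y_{t+3}−ȳ) = 7.6531
Denominator Σ(y_t−ȳ)² = 20.8571
r_3 = 7.6531 / 20.8571 = 0.367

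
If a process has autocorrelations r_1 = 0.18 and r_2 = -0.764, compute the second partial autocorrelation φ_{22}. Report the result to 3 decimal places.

-0.823

φ_{22} = (r_2 − r_1²) / (1 − r_1²)
r_1² = (0.18)² = 0.0324
Numerator = -0.764 − 0.0324 = -0.7964; denominator = 1 − 0.0324 = 0.9676
φ_{22} = -0.7964 / 0.9676 = -0.823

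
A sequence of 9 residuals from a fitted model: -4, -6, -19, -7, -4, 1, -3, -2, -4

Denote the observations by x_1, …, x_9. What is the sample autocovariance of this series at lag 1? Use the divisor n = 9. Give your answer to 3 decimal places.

Mean x̄ = (-4 − 6 − 19 − 7 − 4 + 1 − 3 − 2 − 4)/9 = -5.3333
Σ_{t=1}^{8}(x_t−x̄)(x_{t+1}−x̄) = 64.2222
γ_1 = 64.2222 / 9 = 7.136

7.136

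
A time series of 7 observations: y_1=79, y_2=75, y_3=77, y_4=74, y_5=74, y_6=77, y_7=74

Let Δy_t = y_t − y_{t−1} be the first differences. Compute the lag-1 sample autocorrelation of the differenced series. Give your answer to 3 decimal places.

First differences Δy: -4, 2, -3, 0, 3, -3
Mean of differences = -0.8333
Numerator Σ(Δy_t−Δȳ)(Δy_{t+1}−Δȳ) = -22.0278
Denominator Σ(Δy_t−Δȳ)² = 42.8333
r_1(Δy) = -22.0278 / 42.8333 = -0.514

-0.514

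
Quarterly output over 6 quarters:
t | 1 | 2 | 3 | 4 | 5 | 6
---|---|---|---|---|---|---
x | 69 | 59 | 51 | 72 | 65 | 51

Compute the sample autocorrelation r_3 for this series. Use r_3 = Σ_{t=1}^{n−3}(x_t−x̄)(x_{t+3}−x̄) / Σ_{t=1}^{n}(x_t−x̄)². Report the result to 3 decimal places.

0.444

Mean x̄ = (69 + 59 + 51 + 72 + 65 + 51)/6 = 61.1667
Numerator Σ_{t=1}^{3}(x_t−x̄)(x_{t+3}−x̄) = 179.9167
Denominator Σ(x_t−x̄)² = 404.8333
r_3 = 179.9167 / 404.8333 = 0.444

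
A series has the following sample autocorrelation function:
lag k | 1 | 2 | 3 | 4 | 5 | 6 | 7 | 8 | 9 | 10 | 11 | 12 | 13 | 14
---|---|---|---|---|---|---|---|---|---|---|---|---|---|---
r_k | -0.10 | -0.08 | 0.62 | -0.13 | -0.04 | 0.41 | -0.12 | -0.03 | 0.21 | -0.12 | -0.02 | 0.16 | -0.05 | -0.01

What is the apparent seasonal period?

3

The largest autocorrelation is r_3 = 0.62, with weaker echoes at lags 6 (0.41), 9 (0.21) and 12 (0.16); the remaining lags stay at or below -0.01.
The dominant spike at lag 3 indicates a seasonal period of 3.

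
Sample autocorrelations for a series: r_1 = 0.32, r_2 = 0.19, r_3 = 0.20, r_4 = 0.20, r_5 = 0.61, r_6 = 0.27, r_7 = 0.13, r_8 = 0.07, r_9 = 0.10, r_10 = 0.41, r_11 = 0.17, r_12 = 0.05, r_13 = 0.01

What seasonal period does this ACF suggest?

5

The largest autocorrelation is r_5 = 0.61, with a weaker echo at lag 10 (0.41); the remaining lags stay at or below 0.32. The elevated value at lag 1 (0.32), dropping to 0.19 at lag 2, reflects decaying short-term dependence rather than seasonality.
The dominant spike at lag 5 indicates a seasonal period of 5.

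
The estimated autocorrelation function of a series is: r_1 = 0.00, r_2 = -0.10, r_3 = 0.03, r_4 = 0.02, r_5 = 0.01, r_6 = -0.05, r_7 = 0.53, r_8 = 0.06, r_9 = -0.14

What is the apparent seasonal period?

The largest autocorrelation is r_7 = 0.53; the remaining lags stay at or below 0.06.
The dominant spike at lag 7 indicates a seasonal period of 7.

7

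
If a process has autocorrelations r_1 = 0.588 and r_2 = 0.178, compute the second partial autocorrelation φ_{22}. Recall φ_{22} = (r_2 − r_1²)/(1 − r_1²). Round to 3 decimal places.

-0.256

φ_{22} = (r_2 − r_1²) / (1 − r_1²)
r_1² = (0.588)² = 0.345744
Numerator = 0.178 − 0.3457 = -0.1677; denominator = 1 − 0.3457 = 0.6543
φ_{22} = -0.1677 / 0.6543 = -0.256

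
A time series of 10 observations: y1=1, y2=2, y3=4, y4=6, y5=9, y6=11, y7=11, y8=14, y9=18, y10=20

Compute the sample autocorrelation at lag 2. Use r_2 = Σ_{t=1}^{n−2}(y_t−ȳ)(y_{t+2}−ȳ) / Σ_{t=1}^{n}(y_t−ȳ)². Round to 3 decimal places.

0.361

Mean ȳ = (1 + 2 + 4 + 6 + 9 + 11 + 11 + 14 + 18 + 20)/10 = 9.6000
Numerator Σ_{t=1}^{8}(y_t−ȳ)(y_{t+2}−ȳ) = 136.6800
Denominator Σ(y_t−ȳ)² = 378.4000
r_2 = 136.6800 / 378.4000 = 0.361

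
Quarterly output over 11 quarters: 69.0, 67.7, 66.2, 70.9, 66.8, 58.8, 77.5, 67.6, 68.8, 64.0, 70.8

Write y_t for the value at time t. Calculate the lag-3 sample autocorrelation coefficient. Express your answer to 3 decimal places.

Mean ȳ = (69.0 + 67.7 + 66.2 + 70.9 + 66.8 + 58.8 + 77.5 + 67.6 + 68.8 + 64.0 + 70.8)/11 = 68.0091
Numerator Σ_{t=1}^{8}(y_t−ȳ)(y_{t+3}−ȳ) = 1.3552
Denominator Σ(y_t−ȳ)² = 213.7091
r_3 = 1.3552 / 213.7091 = 0.006

0.006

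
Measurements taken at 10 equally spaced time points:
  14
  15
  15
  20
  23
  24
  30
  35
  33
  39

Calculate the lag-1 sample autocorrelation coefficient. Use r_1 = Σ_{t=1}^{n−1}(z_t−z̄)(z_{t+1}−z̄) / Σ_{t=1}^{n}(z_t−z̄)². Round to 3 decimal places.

0.691

Mean z̄ = (14 + 15 + 15 + 20 + 23 + 24 + 30 + 35 + 33 + 39)/10 = 24.8000
Numerator Σ_{t=1}^{9}(z_t−z̄)(z_{t+1}−z̄) = 507.9600
Denominator Σ(z_t−z̄)² = 735.6000
r_1 = 507.9600 / 735.6000 = 0.691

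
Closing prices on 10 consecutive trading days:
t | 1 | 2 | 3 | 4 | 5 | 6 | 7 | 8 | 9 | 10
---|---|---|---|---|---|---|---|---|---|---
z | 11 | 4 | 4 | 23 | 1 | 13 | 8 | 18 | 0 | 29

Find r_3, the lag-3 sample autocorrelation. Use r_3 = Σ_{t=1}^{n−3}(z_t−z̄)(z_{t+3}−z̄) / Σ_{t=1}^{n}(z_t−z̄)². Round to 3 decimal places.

Mean z̄ = (11 + 4 + 4 + 23 + 1 + 13 + 8 + 18 + 0 + 29)/10 = 11.1000
Numerator Σ_{t=1}^{7}(z_t−z̄)(z_{t+3}−z̄) = -126.1300
Denominator Σ(z_t−z̄)² = 848.9000
r_3 = -126.1300 / 848.9000 = -0.149

-0.149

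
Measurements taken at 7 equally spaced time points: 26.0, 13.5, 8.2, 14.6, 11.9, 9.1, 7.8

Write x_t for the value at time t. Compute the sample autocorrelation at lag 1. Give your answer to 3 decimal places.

Mean x̄ = (26.0 + 13.5 + 8.2 + 14.6 + 11.9 + 9.1 + 7.8)/7 = 13.0143
Σ(x_t−x̄)(x_{t+1}−x̄) = (6.3073) + (-2.3384) + (-7.6341) + (-1.7669) + (4.3616) + (20.4102) = 19.3398
Denominator Σ(x_t−x̄)² = 238.3086
r_1 = 19.3398 / 238.3086 = 0.081

0.081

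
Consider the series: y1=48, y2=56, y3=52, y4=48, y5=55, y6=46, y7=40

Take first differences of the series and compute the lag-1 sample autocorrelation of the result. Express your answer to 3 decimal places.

-0.271

First differences Δy: 8, -4, -4, 7, -9, -6
Mean of differences = -1.3333
Numerator Σ(Δy_t−Δȳ)(Δy_{t+1}−Δȳ) = -68.1111
Denominator Σ(Δy_t−Δȳ)² = 251.3333
r_1(Δy) = -68.1111 / 251.3333 = -0.271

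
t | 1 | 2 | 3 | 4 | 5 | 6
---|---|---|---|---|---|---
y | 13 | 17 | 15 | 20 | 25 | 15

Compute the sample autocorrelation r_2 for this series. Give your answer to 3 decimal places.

Mean ȳ = (13 + 17 + 15 + 20 + 25 + 15)/6 = 17.5000
Deviations from mean: -4.5000, -0.5000, -2.5000, 2.5000, 7.5000, -2.5000
Σ(y_t−ȳ)(y_{t+2}−ȳ) = (11.2500) + (-1.2500) + (-18.7500) + (-6.2500) = -15.0000
Denominator Σ(y_t−ȳ)² = 95.5000
r_2 = -15.0000 / 95.5000 = -0.157

-0.157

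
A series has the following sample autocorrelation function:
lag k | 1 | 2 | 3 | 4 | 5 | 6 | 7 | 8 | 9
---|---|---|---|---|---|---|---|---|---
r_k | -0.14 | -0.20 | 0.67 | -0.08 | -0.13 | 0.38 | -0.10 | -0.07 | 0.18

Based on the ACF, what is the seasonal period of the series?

The largest autocorrelation is r_3 = 0.67, with weaker echoes at lags 6 (0.38) and 9 (0.18); the remaining lags stay at or below -0.07.
The dominant spike at lag 3 indicates a seasonal period of 3.

3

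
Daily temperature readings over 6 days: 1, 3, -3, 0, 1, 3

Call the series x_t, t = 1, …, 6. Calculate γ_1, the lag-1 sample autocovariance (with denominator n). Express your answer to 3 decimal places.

-0.755

Mean x̄ = (1 + 3 − 3 + 0 + 1 + 3)/6 = 0.8333
Σ_{t=1}^{5}(x_t−x̄)(x_{t+1}−x̄) = -4.5278
γ_1 = -4.5278 / 6 = -0.755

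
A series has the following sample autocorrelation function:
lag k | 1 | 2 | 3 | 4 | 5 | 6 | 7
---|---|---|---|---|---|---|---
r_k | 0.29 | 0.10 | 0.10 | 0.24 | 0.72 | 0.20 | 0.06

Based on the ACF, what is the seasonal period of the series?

The largest autocorrelation is r_5 = 0.72; the remaining lags stay at or below 0.29. The elevated value at lag 1 (0.29), dropping to 0.10 at lag 2, reflects decaying short-term dependence rather than seasonality.
The dominant spike at lag 5 indicates a seasonal period of 5.

5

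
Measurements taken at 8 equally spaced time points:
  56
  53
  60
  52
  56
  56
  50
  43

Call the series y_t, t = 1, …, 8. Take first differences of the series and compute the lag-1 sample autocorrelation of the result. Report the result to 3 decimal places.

First differences Δy: -3, 7, -8, 4, 0, -6, -7
Mean of differences = -1.8571
Numerator Σ(Δy_t−Δȳ)(Δy_{t+1}−Δȳ) = -76.0204
Denominator Σ(Δy_t−Δȳ)² = 198.8571
r_1(Δy) = -76.0204 / 198.8571 = -0.382

-0.382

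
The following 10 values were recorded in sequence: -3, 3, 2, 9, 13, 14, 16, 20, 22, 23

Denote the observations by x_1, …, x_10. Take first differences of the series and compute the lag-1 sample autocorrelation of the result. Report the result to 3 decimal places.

-0.458

First differences Δx: 6, -1, 7, 4, 1, 2, 4, 2, 1
Mean of differences = 2.8889
Numerator Σ(Δx_t−Δx̄)(Δx_{t+1}−Δx̄) = -24.2346
Denominator Σ(Δx_t−Δx̄)² = 52.8889
r_1(Δx) = -24.2346 / 52.8889 = -0.458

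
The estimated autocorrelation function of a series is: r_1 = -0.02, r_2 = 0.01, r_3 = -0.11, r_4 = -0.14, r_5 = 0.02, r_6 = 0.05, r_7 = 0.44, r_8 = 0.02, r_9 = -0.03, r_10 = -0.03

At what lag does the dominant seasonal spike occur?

7

The largest autocorrelation is r_7 = 0.44; the remaining lags stay at or below 0.05.
The dominant spike at lag 7 indicates a seasonal period of 7.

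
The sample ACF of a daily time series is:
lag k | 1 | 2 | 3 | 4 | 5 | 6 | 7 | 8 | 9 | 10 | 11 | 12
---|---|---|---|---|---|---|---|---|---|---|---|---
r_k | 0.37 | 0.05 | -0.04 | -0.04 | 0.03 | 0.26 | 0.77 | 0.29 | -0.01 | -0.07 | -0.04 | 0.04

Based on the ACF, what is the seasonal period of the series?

7

The largest autocorrelation is r_7 = 0.77; the remaining lags stay at or below 0.37. The elevated value at lag 1 (0.37), dropping to 0.05 at lag 2, reflects decaying short-term dependence rather than seasonality.
The dominant spike at lag 7 indicates a seasonal period of 7.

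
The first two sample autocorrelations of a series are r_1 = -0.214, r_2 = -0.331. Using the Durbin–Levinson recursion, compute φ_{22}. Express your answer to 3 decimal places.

φ_{22} = (r_2 − r_1²) / (1 − r_1²)
r_1² = (-0.214)² = 0.045796
Numerator = -0.331 − 0.0458 = -0.3768; denominator = 1 − 0.0458 = 0.9542
φ_{22} = -0.3768 / 0.9542 = -0.395

-0.395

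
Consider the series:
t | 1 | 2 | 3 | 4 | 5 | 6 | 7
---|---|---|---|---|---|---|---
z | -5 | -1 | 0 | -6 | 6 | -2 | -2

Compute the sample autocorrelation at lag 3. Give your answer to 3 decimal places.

0.232

Mean z̄ = (-5 − 1 + 0 − 6 + 6 − 2 − 2)/7 = -1.4286
Deviations from mean: -3.5714, 0.4286, 1.4286, -4.5714, 7.4286, -0.5714, -0.5714
Σ(z_t−z̄)(z_{t+3}−z̄) = (16.3265) + (3.1837) + (-0.8163) + (2.6122) = 21.3061
Denominator Σ(z_t−z̄)² = 91.7143
r_3 = 21.3061 / 91.7143 = 0.232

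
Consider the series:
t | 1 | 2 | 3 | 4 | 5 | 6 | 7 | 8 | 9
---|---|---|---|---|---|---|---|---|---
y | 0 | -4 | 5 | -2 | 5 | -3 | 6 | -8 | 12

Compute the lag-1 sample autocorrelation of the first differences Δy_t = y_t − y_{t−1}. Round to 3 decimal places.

-0.739

First differences Δy: -4, 9, -7, 7, -8, 9, -14, 20
Mean of differences = 1.5000
Numerator Σ(Δy_t−Δȳ)(Δy_{t+1}−Δȳ) = -678.2500
Denominator Σ(Δy_t−Δȳ)² = 918.0000
r_1(Δy) = -678.2500 / 918.0000 = -0.739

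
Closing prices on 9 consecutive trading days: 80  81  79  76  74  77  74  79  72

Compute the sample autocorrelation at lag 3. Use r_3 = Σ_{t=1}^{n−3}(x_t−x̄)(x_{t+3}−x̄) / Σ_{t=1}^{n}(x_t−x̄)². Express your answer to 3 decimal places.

-0.240

Mean x̄ = (80 + 81 + 79 + 76 + 74 + 77 + 74 + 79 + 72)/9 = 76.8889
Numerator Σ_{t=1}^{6}(x_t−x̄)(x_{t+3}−x̄) = -18.4815
Denominator Σ(x_t−x̄)² = 76.8889
r_3 = -18.4815 / 76.8889 = -0.240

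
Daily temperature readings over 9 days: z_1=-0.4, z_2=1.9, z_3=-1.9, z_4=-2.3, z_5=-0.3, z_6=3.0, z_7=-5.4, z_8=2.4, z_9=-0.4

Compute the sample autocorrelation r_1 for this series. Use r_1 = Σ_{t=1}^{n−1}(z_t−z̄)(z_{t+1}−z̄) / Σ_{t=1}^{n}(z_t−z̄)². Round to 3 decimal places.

Mean z̄ = (-0.4 + 1.9 − 1.9 − 2.3 − 0.3 + 3.0 − 5.4 + 2.4 − 0.4)/9 = -0.3778
Numerator Σ_{t=1}^{8}(z_t−z̄)(z_{t+1}−z̄) = -31.4549
Denominator Σ(z_t−z̄)² = 55.5556
r_1 = -31.4549 / 55.5556 = -0.566

-0.566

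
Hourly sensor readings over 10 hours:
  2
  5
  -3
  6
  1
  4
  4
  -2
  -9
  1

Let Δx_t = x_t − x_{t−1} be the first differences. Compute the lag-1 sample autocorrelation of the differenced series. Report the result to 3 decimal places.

First differences Δx: 3, -8, 9, -5, 3, 0, -6, -7, 10
Mean of differences = -0.1111
Numerator Σ(Δx_t−Δx̄)(Δx_{t+1}−Δx̄) = -185.5679
Denominator Σ(Δx_t−Δx̄)² = 372.8889
r_1(Δx) = -185.5679 / 372.8889 = -0.498

-0.498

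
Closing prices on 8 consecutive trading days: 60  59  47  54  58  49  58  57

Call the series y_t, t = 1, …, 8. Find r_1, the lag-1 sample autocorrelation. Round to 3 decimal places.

Mean ȳ = (60 + 59 + 47 + 54 + 58 + 49 + 58 + 57)/8 = 55.2500
Deviations from mean: 4.7500, 3.7500, -8.2500, -1.2500, 2.7500, -6.2500, 2.7500, 1.7500
Numerator Σ_{t=1}^{7}(y_t−ȳ)(y_{t+1}−ȳ) = -35.8125
Denominator Σ(y_t−ȳ)² = 163.5000
r_1 = -35.8125 / 163.5000 = -0.219

-0.219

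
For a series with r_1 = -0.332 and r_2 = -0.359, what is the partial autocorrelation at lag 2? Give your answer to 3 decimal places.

φ_{22} = (r_2 − r_1²) / (1 − r_1²)
r_1² = (-0.332)² = 0.110224
Numerator = -0.359 − 0.1102 = -0.4692; denominator = 1 − 0.1102 = 0.8898
φ_{22} = -0.4692 / 0.8898 = -0.527

-0.527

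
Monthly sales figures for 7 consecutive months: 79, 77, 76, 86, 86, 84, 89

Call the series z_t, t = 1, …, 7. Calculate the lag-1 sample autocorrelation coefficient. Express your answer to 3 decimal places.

0.385

Mean z̄ = (79 + 77 + 76 + 86 + 86 + 84 + 89)/7 = 82.4286
Σ(z_t−z̄)(z_{t+1}−z̄) = (18.6122) + (34.8980) + (-22.9592) + (12.7551) + (5.6122) + (10.3265) = 59.2449
Denominator Σ(z_t−z̄)² = 153.7143
r_1 = 59.2449 / 153.7143 = 0.385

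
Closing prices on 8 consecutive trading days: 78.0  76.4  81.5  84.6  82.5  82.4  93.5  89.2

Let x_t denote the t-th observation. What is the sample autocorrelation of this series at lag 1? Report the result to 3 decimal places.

0.440

Mean x̄ = (78.0 + 76.4 + 81.5 + 84.6 + 82.5 + 82.4 + 93.5 + 89.2)/8 = 83.5125
Numerator Σ_{t=1}^{7}(x_t−x̄)(x_{t+1}−x̄) = 97.0511
Denominator Σ(x_t−x̄)² = 220.5688
r_1 = 97.0511 / 220.5688 = 0.440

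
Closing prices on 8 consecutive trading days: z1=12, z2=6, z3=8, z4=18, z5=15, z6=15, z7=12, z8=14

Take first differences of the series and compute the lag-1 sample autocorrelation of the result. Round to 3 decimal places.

-0.185

First differences Δz: -6, 2, 10, -3, 0, -3, 2
Mean of differences = 0.2857
Numerator Σ(Δz_t−Δz̄)(Δz_{t+1}−Δz̄) = -29.7959
Denominator Σ(Δz_t−Δz̄)² = 161.4286
r_1(Δz) = -29.7959 / 161.4286 = -0.185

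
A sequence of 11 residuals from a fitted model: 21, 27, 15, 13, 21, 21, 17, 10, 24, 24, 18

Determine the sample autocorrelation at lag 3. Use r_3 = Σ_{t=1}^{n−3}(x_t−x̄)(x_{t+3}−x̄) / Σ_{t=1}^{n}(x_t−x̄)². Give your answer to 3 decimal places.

Mean x̄ = (21 + 27 + 15 + 13 + 21 + 21 + 17 + 10 + 24 + 24 + 18)/11 = 19.1818
Numerator Σ_{t=1}^{8}(x_t−x̄)(x_{t+3}−x̄) = 1.2645
Denominator Σ(x_t−x̄)² = 263.6364
r_3 = 1.2645 / 263.6364 = 0.005

0.005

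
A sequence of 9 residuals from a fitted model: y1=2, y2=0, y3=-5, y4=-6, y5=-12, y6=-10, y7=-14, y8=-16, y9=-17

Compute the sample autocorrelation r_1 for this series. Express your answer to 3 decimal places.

0.633

Mean ȳ = (2 + 0 − 5 − 6 − 12 − 10 − 14 − 16 − 17)/9 = -8.6667
Numerator Σ_{t=1}^{8}(y_t−ȳ)(y_{t+1}−ȳ) = 236.8889
Denominator Σ(y_t−ȳ)² = 374.0000
r_1 = 236.8889 / 374.0000 = 0.633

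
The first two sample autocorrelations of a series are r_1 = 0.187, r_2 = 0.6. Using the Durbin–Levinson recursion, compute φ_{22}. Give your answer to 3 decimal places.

φ_{22} = (r_2 − r_1²) / (1 − r_1²)
r_1² = (0.187)² = 0.034969
Numerator = 0.6 − 0.0350 = 0.5650; denominator = 1 − 0.0350 = 0.9650
φ_{22} = 0.5650 / 0.9650 = 0.586

0.586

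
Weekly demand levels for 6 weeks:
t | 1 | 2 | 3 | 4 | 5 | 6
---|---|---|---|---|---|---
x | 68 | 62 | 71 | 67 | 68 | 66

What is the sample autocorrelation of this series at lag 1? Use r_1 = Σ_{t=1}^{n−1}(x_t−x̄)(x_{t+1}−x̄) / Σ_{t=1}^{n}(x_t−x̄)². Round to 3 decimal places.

-0.591

Mean x̄ = (68 + 62 + 71 + 67 + 68 + 66)/6 = 67.0000
Deviations from mean: 1.0000, -5.0000, 4.0000, 0.0000, 1.0000, -1.0000
Σ(x_t−x̄)(x_{t+1}−x̄) = (-5.0000) + (-20.0000) + (0.0000) + (0.0000) + (-1.0000) = -26.0000
Denominator Σ(x_t−x̄)² = 44.0000
r_1 = -26.0000 / 44.0000 = -0.591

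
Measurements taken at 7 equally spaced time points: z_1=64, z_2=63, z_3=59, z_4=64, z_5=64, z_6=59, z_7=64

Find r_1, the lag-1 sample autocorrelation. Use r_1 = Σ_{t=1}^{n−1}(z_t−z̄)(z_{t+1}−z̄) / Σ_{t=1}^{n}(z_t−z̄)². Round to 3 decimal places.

-0.438

Mean z̄ = (64 + 63 + 59 + 64 + 64 + 59 + 64)/7 = 62.4286
Deviations from mean: 1.5714, 0.5714, -3.4286, 1.5714, 1.5714, -3.4286, 1.5714
Σ(z_t−z̄)(z_{t+1}−z̄) = (0.8980) + (-1.9592) + (-5.3878) + (2.4694) + (-5.3878) + (-5.3878) = -14.7551
Denominator Σ(z_t−z̄)² = 33.7143
r_1 = -14.7551 / 33.7143 = -0.438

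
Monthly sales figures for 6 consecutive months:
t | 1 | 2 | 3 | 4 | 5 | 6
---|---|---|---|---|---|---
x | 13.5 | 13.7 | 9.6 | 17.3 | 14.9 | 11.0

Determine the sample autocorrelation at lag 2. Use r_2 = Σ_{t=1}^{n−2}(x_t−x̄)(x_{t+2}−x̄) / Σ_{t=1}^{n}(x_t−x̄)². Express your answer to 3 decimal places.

-0.378

Mean x̄ = (13.5 + 13.7 + 9.6 + 17.3 + 14.9 + 11.0)/6 = 13.3333
Deviations from mean: 0.1667, 0.3667, -3.7333, 3.9667, 1.5667, -2.3333
Σ(x_t−x̄)(x_{t+2}−x̄) = (-0.6222) + (1.4544) + (-5.8489) + (-9.2556) = -14.2722
Denominator Σ(x_t−x̄)² = 37.7333
r_2 = -14.2722 / 37.7333 = -0.378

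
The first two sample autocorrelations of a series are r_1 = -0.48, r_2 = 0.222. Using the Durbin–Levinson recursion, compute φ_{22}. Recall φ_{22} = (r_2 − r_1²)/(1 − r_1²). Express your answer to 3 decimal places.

-0.011

φ_{22} = (r_2 − r_1²) / (1 − r_1²)
r_1² = (-0.48)² = 0.2304
Numerator = 0.222 − 0.2304 = -0.0084; denominator = 1 − 0.2304 = 0.7696
φ_{22} = -0.0084 / 0.7696 = -0.011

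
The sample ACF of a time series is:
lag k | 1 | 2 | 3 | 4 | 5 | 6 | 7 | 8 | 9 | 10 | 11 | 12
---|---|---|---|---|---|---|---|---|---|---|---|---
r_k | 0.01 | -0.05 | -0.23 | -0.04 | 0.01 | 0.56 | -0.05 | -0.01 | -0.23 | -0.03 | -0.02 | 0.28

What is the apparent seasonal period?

The largest autocorrelation is r_6 = 0.56, with a weaker echo at lag 12 (0.28); the remaining lags stay at or below 0.01.
The dominant spike at lag 6 indicates a seasonal period of 6.

6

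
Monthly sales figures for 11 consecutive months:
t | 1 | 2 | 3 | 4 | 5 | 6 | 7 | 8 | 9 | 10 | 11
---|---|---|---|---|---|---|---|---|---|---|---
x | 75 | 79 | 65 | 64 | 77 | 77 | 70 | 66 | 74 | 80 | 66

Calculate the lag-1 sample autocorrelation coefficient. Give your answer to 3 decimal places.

-0.080

Mean x̄ = (75 + 79 + 65 + 64 + 77 + 77 + 70 + 66 + 74 + 80 + 66)/11 = 72.0909
Numerator Σ_{t=1}^{10}(x_t−x̄)(x_{t+1}−x̄) = -29.3719
Denominator Σ(x_t−x̄)² = 364.9091
r_1 = -29.3719 / 364.9091 = -0.080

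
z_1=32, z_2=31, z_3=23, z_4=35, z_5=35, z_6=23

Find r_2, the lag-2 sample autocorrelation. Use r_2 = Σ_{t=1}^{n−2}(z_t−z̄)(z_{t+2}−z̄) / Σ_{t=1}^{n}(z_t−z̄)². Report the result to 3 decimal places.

Mean z̄ = (32 + 31 + 23 + 35 + 35 + 23)/6 = 29.8333
Deviations from mean: 2.1667, 1.1667, -6.8333, 5.1667, 5.1667, -6.8333
Σ(z_t−z̄)(z_{t+2}−z̄) = (-14.8056) + (6.0278) + (-35.3056) + (-35.3056) = -79.3889
Denominator Σ(z_t−z̄)² = 152.8333
r_2 = -79.3889 / 152.8333 = -0.519

-0.519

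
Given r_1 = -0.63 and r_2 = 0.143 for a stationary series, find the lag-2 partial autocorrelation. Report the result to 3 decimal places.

φ_{22} = (r_2 − r_1²) / (1 − r_1²)
r_1² = (-0.63)² = 0.3969
Numerator = 0.143 − 0.3969 = -0.2539; denominator = 1 − 0.3969 = 0.6031
φ_{22} = -0.2539 / 0.6031 = -0.421

-0.421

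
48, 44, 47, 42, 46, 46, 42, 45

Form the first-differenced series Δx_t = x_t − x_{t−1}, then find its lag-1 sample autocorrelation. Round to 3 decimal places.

First differences Δx: -4, 3, -5, 4, 0, -4, 3
Mean of differences = -0.4286
Numerator Σ(Δx_t−Δx̄)(Δx_{t+1}−Δx̄) = -60.0408
Denominator Σ(Δx_t−Δx̄)² = 89.7143
r_1(Δx) = -60.0408 / 89.7143 = -0.669

-0.669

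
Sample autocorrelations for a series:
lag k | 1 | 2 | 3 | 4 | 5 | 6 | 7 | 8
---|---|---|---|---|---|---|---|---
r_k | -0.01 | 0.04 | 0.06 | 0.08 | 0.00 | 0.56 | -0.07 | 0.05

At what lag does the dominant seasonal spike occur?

The largest autocorrelation is r_6 = 0.56; the remaining lags stay at or below 0.08.
The dominant spike at lag 6 indicates a seasonal period of 6.

6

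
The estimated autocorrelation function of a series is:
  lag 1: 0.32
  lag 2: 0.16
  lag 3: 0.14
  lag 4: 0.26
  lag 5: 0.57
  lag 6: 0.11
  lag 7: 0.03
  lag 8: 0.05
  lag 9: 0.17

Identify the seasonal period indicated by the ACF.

The largest autocorrelation is r_5 = 0.57; the remaining lags stay at or below 0.32. The elevated value at lag 1 (0.32), dropping to 0.16 at lag 2, reflects decaying short-term dependence rather than seasonality.
The dominant spike at lag 5 indicates a seasonal period of 5.

5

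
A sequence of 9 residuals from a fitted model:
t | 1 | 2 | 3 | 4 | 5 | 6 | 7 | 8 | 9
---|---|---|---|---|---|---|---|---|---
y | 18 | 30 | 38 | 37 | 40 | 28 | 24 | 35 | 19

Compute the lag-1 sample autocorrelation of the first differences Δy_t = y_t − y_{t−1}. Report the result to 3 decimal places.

-0.164

First differences Δy: 12, 8, -1, 3, -12, -4, 11, -16
Mean of differences = 0.1250
Numerator Σ(Δy_t−Δȳ)(Δy_{t+1}−Δȳ) = -123.6406
Denominator Σ(Δy_t−Δȳ)² = 754.8750
r_1(Δy) = -123.6406 / 754.8750 = -0.164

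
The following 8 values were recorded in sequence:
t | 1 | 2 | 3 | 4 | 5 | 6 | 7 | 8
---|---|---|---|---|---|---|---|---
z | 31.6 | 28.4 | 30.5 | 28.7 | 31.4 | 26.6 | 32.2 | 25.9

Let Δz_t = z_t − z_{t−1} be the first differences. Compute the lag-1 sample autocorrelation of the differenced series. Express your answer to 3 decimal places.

-0.768

First differences Δz: -3.2, 2.1, -1.8, 2.7, -4.8, 5.6, -6.3
Mean of differences = -0.8143
Numerator Σ(Δz_t−Δz̄)(Δz_{t+1}−Δz̄) = -88.0488
Denominator Σ(Δz_t−Δz̄)² = 114.6286
r_1(Δz) = -88.0488 / 114.6286 = -0.768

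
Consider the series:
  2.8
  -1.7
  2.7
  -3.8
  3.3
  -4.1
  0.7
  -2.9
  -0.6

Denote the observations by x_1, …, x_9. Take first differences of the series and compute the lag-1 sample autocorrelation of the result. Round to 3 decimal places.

First differences Δx: -4.5, 4.4, -6.5, 7.1, -7.4, 4.8, -3.6, 2.3
Mean of differences = -0.4250
Numerator Σ(Δx_t−Δx̄)(Δx_{t+1}−Δx̄) = -208.8606
Denominator Σ(Δx_t−Δx̄)² = 226.8750
r_1(Δx) = -208.8606 / 226.8750 = -0.921

-0.921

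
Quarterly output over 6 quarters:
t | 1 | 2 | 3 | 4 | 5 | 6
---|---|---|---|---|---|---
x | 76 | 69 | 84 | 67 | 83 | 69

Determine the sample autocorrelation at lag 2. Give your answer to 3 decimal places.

Mean x̄ = (76 + 69 + 84 + 67 + 83 + 69)/6 = 74.6667
Deviations from mean: 1.3333, -5.6667, 9.3333, -7.6667, 8.3333, -5.6667
Σ(x_t−x̄)(x_{t+2}−x̄) = (12.4444) + (43.4444) + (77.7778) + (43.4444) = 177.1111
Denominator Σ(x_t−x̄)² = 281.3333
r_2 = 177.1111 / 281.3333 = 0.630

0.630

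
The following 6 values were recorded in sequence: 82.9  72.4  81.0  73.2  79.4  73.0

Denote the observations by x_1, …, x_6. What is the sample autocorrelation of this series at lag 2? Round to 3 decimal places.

0.609

Mean x̄ = (82.9 + 72.4 + 81.0 + 73.2 + 79.4 + 73.0)/6 = 76.9833
Σ(x_t−x̄)(x_{t+2}−x̄) = (23.7653) + (17.3403) + (9.7069) + (15.0703) = 65.8828
Denominator Σ(x_t−x̄)² = 108.1683
r_2 = 65.8828 / 108.1683 = 0.609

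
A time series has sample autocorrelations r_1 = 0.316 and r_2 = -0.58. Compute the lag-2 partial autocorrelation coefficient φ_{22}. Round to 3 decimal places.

-0.755

φ_{22} = (r_2 − r_1²) / (1 − r_1²)
r_1² = (0.316)² = 0.099856
Numerator = -0.58 − 0.0999 = -0.6799; denominator = 1 − 0.0999 = 0.9001
φ_{22} = -0.6799 / 0.9001 = -0.755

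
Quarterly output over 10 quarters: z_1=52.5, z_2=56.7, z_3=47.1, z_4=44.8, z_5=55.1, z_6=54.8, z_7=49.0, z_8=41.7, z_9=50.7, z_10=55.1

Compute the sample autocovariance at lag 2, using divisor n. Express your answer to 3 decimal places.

Mean z̄ = (52.5 + 56.7 + 47.1 + 44.8 + 55.1 + 54.8 + 49.0 + 41.7 + 50.7 + 55.1)/10 = 50.7500
Σ_{t=1}^{8}(z_t−z̄)(z_{t+2}−z̄) = -165.3100
γ_2 = -165.3100 / 10 = -16.531

-16.531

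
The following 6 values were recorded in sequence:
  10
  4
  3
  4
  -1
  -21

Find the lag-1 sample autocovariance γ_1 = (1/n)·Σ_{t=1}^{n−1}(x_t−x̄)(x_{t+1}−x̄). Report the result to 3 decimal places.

13.773

Mean x̄ = (10 + 4 + 3 + 4 − 1 − 21)/6 = -0.1667
Deviations: 10.1667, 4.1667, 3.1667, 4.1667, -0.8333, -20.8333
Σ_{t=1}^{5}(x_t−x̄)(x_{t+1}−x̄) = 82.6389
γ_1 = 82.6389 / 6 = 13.773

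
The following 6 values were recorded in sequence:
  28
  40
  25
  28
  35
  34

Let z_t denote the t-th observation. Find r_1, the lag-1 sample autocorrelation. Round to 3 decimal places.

-0.420

Mean z̄ = (28 + 40 + 25 + 28 + 35 + 34)/6 = 31.6667
Deviations from mean: -3.6667, 8.3333, -6.6667, -3.6667, 3.3333, 2.3333
Numerator Σ_{t=1}^{5}(z_t−z̄)(z_{t+1}−z̄) = -66.1111
Denominator Σ(z_t−z̄)² = 157.3333
r_1 = -66.1111 / 157.3333 = -0.420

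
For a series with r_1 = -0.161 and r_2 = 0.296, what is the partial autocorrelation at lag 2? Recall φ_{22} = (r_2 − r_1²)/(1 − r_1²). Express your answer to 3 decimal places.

0.277

φ_{22} = (r_2 − r_1²) / (1 − r_1²)
r_1² = (-0.161)² = 0.025921
Numerator = 0.296 − 0.0259 = 0.2701; denominator = 1 − 0.0259 = 0.9741
φ_{22} = 0.2701 / 0.9741 = 0.277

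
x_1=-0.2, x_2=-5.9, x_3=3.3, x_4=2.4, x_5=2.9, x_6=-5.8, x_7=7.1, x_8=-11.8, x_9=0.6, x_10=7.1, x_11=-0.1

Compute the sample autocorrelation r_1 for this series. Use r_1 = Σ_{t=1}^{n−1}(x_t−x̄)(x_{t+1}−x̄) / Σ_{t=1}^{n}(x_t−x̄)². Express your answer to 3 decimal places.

Mean x̄ = (-0.2 − 5.9 + 3.3 + 2.4 + 2.9 − 5.8 + 7.1 − 11.8 + 0.6 + 7.1 − 0.1)/11 = -0.0364
Numerator Σ_{t=1}^{10}(x_t−x̄)(x_{t+1}−x̄) = -148.7250
Denominator Σ(x_t−x̄)² = 333.9655
r_1 = -148.7250 / 333.9655 = -0.445

-0.445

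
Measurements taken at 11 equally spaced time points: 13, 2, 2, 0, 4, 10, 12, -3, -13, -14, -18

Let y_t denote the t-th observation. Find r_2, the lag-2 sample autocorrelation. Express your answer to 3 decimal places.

Mean ȳ = (13 + 2 + 2 + 0 + 4 + 10 + 12 − 3 − 13 − 14 − 18)/11 = -0.4545
Numerator Σ_{t=1}^{9}(y_t−ȳ)(y_{t+2}−ȳ) = 177.0413
Denominator Σ(y_t−ȳ)² = 1132.7273
r_2 = 177.0413 / 1132.7273 = 0.156

0.156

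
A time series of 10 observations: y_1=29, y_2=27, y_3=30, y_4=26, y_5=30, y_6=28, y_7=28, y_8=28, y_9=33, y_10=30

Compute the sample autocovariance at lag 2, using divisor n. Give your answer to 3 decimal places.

0.458

Mean ȳ = (29 + 27 + 30 + 26 + 30 + 28 + 28 + 28 + 33 + 30)/10 = 28.9000
Σ_{t=1}^{8}(y_t−ȳ)(y_{t+2}−ȳ) = 4.5800
γ_2 = 4.5800 / 10 = 0.458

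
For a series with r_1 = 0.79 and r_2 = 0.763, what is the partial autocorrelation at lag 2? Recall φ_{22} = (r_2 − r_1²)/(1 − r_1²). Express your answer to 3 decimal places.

0.370

φ_{22} = (r_2 − r_1²) / (1 − r_1²)
r_1² = (0.79)² = 0.6241
Numerator = 0.763 − 0.6241 = 0.1389; denominator = 1 − 0.6241 = 0.3759
φ_{22} = 0.1389 / 0.3759 = 0.370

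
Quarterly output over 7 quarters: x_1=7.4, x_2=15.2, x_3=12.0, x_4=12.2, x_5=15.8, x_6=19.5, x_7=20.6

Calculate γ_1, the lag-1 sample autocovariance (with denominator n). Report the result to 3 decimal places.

4.662

Mean x̄ = (7.4 + 15.2 + 12.0 + 12.2 + 15.8 + 19.5 + 20.6)/7 = 14.6714
Σ_{t=1}^{6}(x_t−x̄)(x_{t+1}−x̄) = 32.6335
γ_1 = 32.6335 / 7 = 4.662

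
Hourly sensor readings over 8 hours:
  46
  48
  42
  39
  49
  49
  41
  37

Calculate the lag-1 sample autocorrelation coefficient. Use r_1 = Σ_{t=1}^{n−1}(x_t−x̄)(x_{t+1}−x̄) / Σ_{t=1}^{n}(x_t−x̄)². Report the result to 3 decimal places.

Mean x̄ = (46 + 48 + 42 + 39 + 49 + 49 + 41 + 37)/8 = 43.8750
Deviations from mean: 2.1250, 4.1250, -1.8750, -4.8750, 5.1250, 5.1250, -2.8750, -6.8750
Σ(x_t−x̄)(x_{t+1}−x̄) = (8.7656) + (-7.7344) + (9.1406) + (-24.9844) + (26.2656) + (-14.7344) + (19.7656) = 16.4844
Denominator Σ(x_t−x̄)² = 156.8750
r_1 = 16.4844 / 156.8750 = 0.105

0.105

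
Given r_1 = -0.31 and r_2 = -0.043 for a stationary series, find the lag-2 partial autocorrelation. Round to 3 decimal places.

-0.154

φ_{22} = (r_2 − r_1²) / (1 − r_1²)
r_1² = (-0.31)² = 0.0961
Numerator = -0.043 − 0.0961 = -0.1391; denominator = 1 − 0.0961 = 0.9039
φ_{22} = -0.1391 / 0.9039 = -0.154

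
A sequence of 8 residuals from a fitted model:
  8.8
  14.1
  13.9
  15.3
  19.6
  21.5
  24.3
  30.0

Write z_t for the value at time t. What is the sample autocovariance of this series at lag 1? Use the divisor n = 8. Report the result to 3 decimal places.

20.172

Mean z̄ = (8.8 + 14.1 + 13.9 + 15.3 + 19.6 + 21.5 + 24.3 + 30.0)/8 = 18.4375
Deviations: -9.6375, -4.3375, -4.5375, -3.1375, 1.1625, 3.0625, 5.8625, 11.5625
Σ_{t=1}^{7}(z_t−z̄)(z_{t+1}−z̄) = 161.3723
γ_1 = 161.3723 / 8 = 20.172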